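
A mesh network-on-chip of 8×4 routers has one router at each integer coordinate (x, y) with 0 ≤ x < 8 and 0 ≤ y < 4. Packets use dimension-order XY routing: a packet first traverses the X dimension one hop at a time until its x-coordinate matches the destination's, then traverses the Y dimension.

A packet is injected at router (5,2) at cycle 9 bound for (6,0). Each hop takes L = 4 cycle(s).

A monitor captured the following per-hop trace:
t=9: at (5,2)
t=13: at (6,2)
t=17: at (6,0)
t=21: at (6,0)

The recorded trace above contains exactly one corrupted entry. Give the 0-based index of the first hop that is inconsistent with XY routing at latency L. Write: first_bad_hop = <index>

first_bad_hop = 2

check 1→ d=(1,0) cyc+4: ok
check 2→ d=(0,-2) cyc+4: BAD: non-unit step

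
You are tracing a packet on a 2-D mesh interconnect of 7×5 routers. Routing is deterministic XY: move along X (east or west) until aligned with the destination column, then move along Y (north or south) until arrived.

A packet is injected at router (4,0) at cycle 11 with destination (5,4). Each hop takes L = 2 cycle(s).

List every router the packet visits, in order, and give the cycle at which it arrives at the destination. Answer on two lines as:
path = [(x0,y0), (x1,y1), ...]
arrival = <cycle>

path = [(4,0), (5,0), (5,1), (5,2), (5,3), (5,4)]
arrival = 21

[0] x=4 y=0 t=11
[1] x=5 y=0 t=13 →E
[2] x=5 y=1 t=15 →N
[3] x=5 y=2 t=17 →N
[4] x=5 y=3 t=19 →N
[5] x=5 y=4 t=21 →N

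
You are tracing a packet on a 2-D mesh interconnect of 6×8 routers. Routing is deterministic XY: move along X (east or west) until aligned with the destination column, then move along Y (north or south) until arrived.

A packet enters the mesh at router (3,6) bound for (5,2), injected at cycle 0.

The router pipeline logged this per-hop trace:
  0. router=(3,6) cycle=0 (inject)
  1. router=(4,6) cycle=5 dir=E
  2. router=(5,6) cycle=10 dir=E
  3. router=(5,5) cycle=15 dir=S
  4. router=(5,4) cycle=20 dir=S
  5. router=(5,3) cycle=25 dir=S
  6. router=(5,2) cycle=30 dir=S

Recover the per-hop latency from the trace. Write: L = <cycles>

L = 5

cyc[1] − cyc[0] = 5 − 0 = 5.
Each hop adds L, hence L = 5.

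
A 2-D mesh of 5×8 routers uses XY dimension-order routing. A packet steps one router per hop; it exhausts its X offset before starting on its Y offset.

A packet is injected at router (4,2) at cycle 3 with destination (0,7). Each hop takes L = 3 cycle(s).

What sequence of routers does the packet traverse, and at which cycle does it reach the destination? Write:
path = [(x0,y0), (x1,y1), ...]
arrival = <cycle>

hop 0: (4,2) @ cyc 3
hop 1: (3,2) @ cyc 6  [W]
hop 2: (2,2) @ cyc 9  [W]
hop 3: (1,2) @ cyc 12  [W]
hop 4: (0,2) @ cyc 15  [W]
hop 5: (0,3) @ cyc 18  [N]
hop 6: (0,4) @ cyc 21  [N]
hop 7: (0,5) @ cyc 24  [N]
hop 8: (0,6) @ cyc 27  [N]
hop 9: (0,7) @ cyc 30  [N]

path = [(4,2), (3,2), (2,2), (1,2), (0,2), (0,3), (0,4), (0,5), (0,6), (0,7)]
arrival = 30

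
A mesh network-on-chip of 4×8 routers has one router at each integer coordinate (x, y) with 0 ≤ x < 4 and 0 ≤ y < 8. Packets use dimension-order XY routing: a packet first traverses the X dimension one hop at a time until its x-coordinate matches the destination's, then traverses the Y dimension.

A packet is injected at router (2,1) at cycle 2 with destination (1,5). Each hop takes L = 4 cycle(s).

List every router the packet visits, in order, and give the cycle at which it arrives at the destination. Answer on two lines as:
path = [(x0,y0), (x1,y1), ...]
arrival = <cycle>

path = [(2,1), (1,1), (1,2), (1,3), (1,4), (1,5)]
arrival = 22

#0 — 2,1 | c2
#1 — 1,1 | c6 | W
#2 — 1,2 | c10 | N
#3 — 1,3 | c14 | N
#4 — 1,4 | c18 | N
#5 — 1,5 | c22 | N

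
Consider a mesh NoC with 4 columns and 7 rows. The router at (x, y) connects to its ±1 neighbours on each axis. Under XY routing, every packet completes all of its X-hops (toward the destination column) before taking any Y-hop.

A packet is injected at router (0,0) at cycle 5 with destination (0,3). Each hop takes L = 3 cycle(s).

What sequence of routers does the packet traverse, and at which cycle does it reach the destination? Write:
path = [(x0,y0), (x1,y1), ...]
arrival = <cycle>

hop 0: (0,0) @ cyc 5
hop 1: (0,1) @ cyc 8  [N]
hop 2: (0,2) @ cyc 11  [N]
hop 3: (0,3) @ cyc 14  [N]

path = [(0,0), (0,1), (0,2), (0,3)]
arrival = 14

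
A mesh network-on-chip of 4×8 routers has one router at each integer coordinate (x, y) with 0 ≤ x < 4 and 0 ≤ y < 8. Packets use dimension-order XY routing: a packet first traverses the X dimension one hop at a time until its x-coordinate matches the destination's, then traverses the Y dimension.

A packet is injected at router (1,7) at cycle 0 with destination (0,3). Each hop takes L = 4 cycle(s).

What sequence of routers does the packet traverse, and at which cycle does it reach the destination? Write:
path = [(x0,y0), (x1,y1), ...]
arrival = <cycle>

src (1,7)  cyc=0
W→(0,7)  cyc=4
S→(0,6)  cyc=8
S→(0,5)  cyc=12
S→(0,4)  cyc=16
S→(0,3)  cyc=20

path = [(1,7), (0,7), (0,6), (0,5), (0,4), (0,3)]
arrival = 20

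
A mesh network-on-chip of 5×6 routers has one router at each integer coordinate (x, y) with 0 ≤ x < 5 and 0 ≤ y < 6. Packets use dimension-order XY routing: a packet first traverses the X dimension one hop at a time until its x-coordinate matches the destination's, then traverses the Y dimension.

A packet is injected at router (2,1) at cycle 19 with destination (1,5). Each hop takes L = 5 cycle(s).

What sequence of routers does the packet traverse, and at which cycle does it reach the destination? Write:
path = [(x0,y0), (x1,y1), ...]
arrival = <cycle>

path = [(2,1), (1,1), (1,2), (1,3), (1,4), (1,5)]
arrival = 44

[0] x=2 y=1 t=19
[1] x=1 y=1 t=24 →W
[2] x=1 y=2 t=29 →N
[3] x=1 y=3 t=34 →N
[4] x=1 y=4 t=39 →N
[5] x=1 y=5 t=44 →N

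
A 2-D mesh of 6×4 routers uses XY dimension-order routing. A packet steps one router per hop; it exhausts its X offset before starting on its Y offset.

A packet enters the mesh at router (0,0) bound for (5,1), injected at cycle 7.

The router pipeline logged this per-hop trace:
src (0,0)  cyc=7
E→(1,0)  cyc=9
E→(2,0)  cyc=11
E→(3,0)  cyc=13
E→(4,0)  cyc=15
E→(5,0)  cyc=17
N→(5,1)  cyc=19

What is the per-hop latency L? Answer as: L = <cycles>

L = 2

Between hops 0 and 1 the cycle counter advances 9 − 7 = 2.
Each hop adds L, hence L = 2.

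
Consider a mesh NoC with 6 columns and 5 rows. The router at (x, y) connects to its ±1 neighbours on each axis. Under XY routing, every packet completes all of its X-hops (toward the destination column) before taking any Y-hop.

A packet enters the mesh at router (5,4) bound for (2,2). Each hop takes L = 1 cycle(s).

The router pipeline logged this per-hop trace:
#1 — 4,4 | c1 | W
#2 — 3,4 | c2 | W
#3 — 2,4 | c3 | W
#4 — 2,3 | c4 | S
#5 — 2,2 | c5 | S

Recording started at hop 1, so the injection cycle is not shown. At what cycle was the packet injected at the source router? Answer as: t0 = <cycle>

t0 = 0

At hop 1 the cycle is 1; in general cyc_k = t0 + kL.
Subtract one hop: t0 = 1 − 1 = 0.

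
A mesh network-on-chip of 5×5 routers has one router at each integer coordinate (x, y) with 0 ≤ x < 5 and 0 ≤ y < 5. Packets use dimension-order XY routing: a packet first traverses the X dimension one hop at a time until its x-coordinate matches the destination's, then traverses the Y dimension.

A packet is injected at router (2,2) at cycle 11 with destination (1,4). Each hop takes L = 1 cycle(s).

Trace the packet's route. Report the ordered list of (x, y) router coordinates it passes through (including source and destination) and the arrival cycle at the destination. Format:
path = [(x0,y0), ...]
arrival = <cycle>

path = [(2,2), (1,2), (1,3), (1,4)]
arrival = 14

  0. router=(2,2) cycle=11 (inject)
  1. router=(1,2) cycle=12 dir=W
  2. router=(1,3) cycle=13 dir=N
  3. router=(1,4) cycle=14 dir=N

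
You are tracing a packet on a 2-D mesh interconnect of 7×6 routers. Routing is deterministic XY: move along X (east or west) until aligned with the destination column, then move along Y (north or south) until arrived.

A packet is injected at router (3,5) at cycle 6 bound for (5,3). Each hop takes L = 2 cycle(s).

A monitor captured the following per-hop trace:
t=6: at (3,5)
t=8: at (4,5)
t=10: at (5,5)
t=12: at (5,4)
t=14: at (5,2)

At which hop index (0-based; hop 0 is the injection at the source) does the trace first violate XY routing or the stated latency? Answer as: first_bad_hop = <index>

first_bad_hop = 4

hop 1: step (+1,+0), +2 cyc — ok
hop 2: step (+1,+0), +2 cyc — ok
hop 3: step (+0,-1), +2 cyc — ok
hop 4: step (+0,-2), +2 cyc — BAD: non-unit step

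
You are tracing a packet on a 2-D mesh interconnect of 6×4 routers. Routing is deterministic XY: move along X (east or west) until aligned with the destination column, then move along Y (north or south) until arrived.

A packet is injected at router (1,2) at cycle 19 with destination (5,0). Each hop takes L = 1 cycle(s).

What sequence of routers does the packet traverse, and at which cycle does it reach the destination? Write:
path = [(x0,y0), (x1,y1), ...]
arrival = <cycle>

path = [(1,2), (2,2), (3,2), (4,2), (5,2), (5,1), (5,0)]
arrival = 25

#0 — 1,2 | c19
#1 — 2,2 | c20 | E
#2 — 3,2 | c21 | E
#3 — 4,2 | c22 | E
#4 — 5,2 | c23 | E
#5 — 5,1 | c24 | S
#6 — 5,0 | c25 | S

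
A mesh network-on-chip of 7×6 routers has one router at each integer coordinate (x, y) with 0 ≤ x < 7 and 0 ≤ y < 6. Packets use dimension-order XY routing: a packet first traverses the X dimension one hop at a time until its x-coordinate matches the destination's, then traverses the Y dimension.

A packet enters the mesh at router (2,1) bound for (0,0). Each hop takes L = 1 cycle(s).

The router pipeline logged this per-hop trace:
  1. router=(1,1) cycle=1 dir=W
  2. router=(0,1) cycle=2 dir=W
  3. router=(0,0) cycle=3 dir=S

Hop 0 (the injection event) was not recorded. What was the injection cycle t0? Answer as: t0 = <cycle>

Hop 1 reached at cycle 1; hop k is at t0 + k·L.
Subtract one hop: t0 = 1 − 1 = 0.

t0 = 0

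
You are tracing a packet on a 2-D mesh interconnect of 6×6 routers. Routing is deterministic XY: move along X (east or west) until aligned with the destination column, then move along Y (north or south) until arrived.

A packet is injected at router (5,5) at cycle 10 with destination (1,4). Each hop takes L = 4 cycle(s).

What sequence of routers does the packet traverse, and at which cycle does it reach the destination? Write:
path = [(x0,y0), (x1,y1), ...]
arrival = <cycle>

path = [(5,5), (4,5), (3,5), (2,5), (1,5), (1,4)]
arrival = 30

[0] x=5 y=5 t=10
[1] x=4 y=5 t=14 →W
[2] x=3 y=5 t=18 →W
[3] x=2 y=5 t=22 →W
[4] x=1 y=5 t=26 →W
[5] x=1 y=4 t=30 →S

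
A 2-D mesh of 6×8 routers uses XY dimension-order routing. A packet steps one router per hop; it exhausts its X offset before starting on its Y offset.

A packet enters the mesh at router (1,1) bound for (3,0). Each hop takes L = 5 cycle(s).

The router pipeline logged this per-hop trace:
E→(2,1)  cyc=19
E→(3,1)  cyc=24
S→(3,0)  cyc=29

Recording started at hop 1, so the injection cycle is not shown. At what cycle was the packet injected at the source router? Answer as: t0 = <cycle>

The first recorded entry is hop 1 at cycle 19.
Subtract one hop: t0 = 19 − 5 = 14.

t0 = 14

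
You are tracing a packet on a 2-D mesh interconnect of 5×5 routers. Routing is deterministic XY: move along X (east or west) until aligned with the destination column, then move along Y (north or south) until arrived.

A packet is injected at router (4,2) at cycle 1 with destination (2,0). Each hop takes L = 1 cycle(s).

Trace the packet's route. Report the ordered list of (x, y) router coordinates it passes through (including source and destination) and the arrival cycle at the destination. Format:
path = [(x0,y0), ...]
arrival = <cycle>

[0] x=4 y=2 t=1
[1] x=3 y=2 t=2 →W
[2] x=2 y=2 t=3 →W
[3] x=2 y=1 t=4 →S
[4] x=2 y=0 t=5 →S

path = [(4,2), (3,2), (2,2), (2,1), (2,0)]
arrival = 5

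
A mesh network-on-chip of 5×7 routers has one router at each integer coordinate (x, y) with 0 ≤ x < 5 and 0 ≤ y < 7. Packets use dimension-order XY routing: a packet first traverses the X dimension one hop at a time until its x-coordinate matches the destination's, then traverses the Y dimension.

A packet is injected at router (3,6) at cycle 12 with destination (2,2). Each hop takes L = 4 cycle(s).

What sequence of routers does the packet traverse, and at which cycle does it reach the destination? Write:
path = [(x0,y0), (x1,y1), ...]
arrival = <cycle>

[0] x=3 y=6 t=12
[1] x=2 y=6 t=16 →W
[2] x=2 y=5 t=20 →S
[3] x=2 y=4 t=24 →S
[4] x=2 y=3 t=28 →S
[5] x=2 y=2 t=32 →S

path = [(3,6), (2,6), (2,5), (2,4), (2,3), (2,2)]
arrival = 32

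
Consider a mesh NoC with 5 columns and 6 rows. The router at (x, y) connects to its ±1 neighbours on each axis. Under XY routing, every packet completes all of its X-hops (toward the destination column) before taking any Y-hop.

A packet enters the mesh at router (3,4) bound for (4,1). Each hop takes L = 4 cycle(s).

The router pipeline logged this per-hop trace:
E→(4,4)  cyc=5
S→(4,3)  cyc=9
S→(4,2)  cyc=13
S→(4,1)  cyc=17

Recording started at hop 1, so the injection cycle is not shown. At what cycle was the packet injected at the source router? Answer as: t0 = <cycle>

cyc[1] = 5 and cyc[k] = t0 + k·L for every k.
Subtract one hop: t0 = 5 − 4 = 1.

t0 = 1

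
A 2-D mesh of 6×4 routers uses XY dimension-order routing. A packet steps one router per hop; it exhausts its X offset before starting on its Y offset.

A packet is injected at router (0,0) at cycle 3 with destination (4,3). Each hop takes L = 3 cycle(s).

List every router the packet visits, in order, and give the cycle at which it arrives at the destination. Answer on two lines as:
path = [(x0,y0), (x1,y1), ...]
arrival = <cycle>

[0] x=0 y=0 t=3
[1] x=1 y=0 t=6 →E
[2] x=2 y=0 t=9 →E
[3] x=3 y=0 t=12 →E
[4] x=4 y=0 t=15 →E
[5] x=4 y=1 t=18 →N
[6] x=4 y=2 t=21 →N
[7] x=4 y=3 t=24 →N

path = [(0,0), (1,0), (2,0), (3,0), (4,0), (4,1), (4,2), (4,3)]
arrival = 24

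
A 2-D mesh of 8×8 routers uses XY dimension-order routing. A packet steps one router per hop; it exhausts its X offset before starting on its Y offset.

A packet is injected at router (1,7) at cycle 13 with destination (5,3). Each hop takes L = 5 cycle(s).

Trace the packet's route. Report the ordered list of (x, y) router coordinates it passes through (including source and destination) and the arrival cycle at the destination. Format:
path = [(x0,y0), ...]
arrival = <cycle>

  0. router=(1,7) cycle=13 (inject)
  1. router=(2,7) cycle=18 dir=E
  2. router=(3,7) cycle=23 dir=E
  3. router=(4,7) cycle=28 dir=E
  4. router=(5,7) cycle=33 dir=E
  5. router=(5,6) cycle=38 dir=S
  6. router=(5,5) cycle=43 dir=S
  7. router=(5,4) cycle=48 dir=S
  8. router=(5,3) cycle=53 dir=S

path = [(1,7), (2,7), (3,7), (4,7), (5,7), (5,6), (5,5), (5,4), (5,3)]
arrival = 53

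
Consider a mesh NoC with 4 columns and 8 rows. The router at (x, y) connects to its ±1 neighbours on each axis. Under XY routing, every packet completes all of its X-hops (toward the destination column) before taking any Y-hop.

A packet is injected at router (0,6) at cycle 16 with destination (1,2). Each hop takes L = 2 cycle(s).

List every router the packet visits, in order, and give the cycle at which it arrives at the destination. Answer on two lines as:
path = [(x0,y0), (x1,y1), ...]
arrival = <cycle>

t=16: at (0,6)
t=18: at (1,6) after E
t=20: at (1,5) after S
t=22: at (1,4) after S
t=24: at (1,3) after S
t=26: at (1,2) after S

path = [(0,6), (1,6), (1,5), (1,4), (1,3), (1,2)]
arrival = 26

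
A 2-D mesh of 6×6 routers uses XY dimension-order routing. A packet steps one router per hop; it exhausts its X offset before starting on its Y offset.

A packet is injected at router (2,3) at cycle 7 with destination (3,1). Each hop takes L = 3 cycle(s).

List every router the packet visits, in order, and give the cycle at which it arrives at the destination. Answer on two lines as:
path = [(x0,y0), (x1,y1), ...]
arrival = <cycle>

#0 — 2,3 | c7
#1 — 3,3 | c10 | E
#2 — 3,2 | c13 | S
#3 — 3,1 | c16 | S

path = [(2,3), (3,3), (3,2), (3,1)]
arrival = 16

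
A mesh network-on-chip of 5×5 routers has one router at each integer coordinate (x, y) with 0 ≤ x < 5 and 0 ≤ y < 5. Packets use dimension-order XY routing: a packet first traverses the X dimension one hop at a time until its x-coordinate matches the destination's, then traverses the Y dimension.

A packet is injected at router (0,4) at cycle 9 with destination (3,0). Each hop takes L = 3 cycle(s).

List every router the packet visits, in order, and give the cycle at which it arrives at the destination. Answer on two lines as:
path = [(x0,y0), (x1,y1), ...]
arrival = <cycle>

t=9: at (0,4)
t=12: at (1,4) after E
t=15: at (2,4) after E
t=18: at (3,4) after E
t=21: at (3,3) after S
t=24: at (3,2) after S
t=27: at (3,1) after S
t=30: at (3,0) after S

path = [(0,4), (1,4), (2,4), (3,4), (3,3), (3,2), (3,1), (3,0)]
arrival = 30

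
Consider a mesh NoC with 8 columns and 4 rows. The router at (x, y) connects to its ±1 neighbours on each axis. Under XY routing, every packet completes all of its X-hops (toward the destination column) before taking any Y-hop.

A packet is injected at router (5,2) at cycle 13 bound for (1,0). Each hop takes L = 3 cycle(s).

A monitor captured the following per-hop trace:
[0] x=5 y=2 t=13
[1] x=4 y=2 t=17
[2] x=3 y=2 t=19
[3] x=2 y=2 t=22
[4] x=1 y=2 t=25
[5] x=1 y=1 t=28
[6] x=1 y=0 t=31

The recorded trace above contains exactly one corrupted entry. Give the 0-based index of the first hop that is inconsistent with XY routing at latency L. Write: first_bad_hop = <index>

[1] (-1,+0) / 4c ⇒ BAD: Δcyc=4≠L

first_bad_hop = 1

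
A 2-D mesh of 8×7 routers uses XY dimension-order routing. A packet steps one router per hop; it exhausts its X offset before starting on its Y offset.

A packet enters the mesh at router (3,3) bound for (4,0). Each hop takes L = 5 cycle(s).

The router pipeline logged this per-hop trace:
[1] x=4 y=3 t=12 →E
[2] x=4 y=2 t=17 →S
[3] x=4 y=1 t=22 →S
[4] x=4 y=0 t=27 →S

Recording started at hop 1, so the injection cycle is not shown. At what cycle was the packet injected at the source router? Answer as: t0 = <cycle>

Hop 1 reached at cycle 12; hop k is at t0 + k·L.
t0 = cyc[1] − L = 12 − 5 = 7.

t0 = 7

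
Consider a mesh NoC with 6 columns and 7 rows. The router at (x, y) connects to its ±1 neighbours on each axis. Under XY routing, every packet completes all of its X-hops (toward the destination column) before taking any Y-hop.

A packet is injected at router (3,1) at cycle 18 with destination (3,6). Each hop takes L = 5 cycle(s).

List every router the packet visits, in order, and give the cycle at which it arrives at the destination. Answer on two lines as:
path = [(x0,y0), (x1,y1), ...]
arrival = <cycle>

path = [(3,1), (3,2), (3,3), (3,4), (3,5), (3,6)]
arrival = 43

t=18: at (3,1)
t=23: at (3,2) after N
t=28: at (3,3) after N
t=33: at (3,4) after N
t=38: at (3,5) after N
t=43: at (3,6) after N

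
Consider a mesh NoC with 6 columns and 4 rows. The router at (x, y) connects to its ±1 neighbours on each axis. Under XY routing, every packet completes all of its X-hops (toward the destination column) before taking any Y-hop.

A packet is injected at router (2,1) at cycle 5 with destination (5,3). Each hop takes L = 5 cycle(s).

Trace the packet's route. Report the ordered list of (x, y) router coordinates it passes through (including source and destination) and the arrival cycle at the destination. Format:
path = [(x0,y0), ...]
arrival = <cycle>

  0. router=(2,1) cycle=5 (inject)
  1. router=(3,1) cycle=10 dir=E
  2. router=(4,1) cycle=15 dir=E
  3. router=(5,1) cycle=20 dir=E
  4. router=(5,2) cycle=25 dir=N
  5. router=(5,3) cycle=30 dir=N

path = [(2,1), (3,1), (4,1), (5,1), (5,2), (5,3)]
arrival = 30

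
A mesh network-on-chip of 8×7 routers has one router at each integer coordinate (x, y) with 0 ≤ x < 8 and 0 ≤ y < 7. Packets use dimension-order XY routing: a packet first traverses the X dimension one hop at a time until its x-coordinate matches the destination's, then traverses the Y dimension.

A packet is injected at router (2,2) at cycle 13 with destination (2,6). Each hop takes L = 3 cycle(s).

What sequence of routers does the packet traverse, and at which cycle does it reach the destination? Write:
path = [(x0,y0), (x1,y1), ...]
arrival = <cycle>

  0. router=(2,2) cycle=13 (inject)
  1. router=(2,3) cycle=16 dir=N
  2. router=(2,4) cycle=19 dir=N
  3. router=(2,5) cycle=22 dir=N
  4. router=(2,6) cycle=25 dir=N

path = [(2,2), (2,3), (2,4), (2,5), (2,6)]
arrival = 25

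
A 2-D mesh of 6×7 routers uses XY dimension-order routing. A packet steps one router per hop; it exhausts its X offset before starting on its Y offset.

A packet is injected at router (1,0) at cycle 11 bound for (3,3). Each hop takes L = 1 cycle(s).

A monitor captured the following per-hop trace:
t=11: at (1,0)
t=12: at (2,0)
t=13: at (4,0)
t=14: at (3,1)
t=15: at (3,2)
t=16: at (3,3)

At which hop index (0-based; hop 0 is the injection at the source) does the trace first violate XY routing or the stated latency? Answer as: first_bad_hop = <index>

check 1→ d=(1,0) cyc+1: ok
check 2→ d=(2,0) cyc+1: BAD: non-unit step

first_bad_hop = 2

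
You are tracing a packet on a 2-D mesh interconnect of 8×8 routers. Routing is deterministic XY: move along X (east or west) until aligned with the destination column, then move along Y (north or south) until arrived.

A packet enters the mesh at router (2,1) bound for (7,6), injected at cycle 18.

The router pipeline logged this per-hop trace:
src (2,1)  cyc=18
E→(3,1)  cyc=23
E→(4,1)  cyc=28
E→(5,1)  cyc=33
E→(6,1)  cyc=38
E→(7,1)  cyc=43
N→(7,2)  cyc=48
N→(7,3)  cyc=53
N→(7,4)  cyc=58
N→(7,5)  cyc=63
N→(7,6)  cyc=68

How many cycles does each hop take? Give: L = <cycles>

L = 5

Between hops 0 and 1 the cycle counter advances 23 − 18 = 5.
That increment is L by definition: L = 5.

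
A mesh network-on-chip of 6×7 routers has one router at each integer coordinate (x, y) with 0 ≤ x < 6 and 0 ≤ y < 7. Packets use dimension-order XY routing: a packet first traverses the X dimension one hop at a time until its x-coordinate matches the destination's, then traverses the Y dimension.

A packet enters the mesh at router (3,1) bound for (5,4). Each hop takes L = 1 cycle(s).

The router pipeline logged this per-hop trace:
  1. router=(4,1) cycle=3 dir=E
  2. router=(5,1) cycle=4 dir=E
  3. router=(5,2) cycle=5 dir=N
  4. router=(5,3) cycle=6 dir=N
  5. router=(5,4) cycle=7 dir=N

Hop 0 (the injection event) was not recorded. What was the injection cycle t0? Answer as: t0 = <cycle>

t0 = 2

cyc[1] = 3 and cyc[k] = t0 + k·L for every k.
So t0 = 3 − 1·1 = 2.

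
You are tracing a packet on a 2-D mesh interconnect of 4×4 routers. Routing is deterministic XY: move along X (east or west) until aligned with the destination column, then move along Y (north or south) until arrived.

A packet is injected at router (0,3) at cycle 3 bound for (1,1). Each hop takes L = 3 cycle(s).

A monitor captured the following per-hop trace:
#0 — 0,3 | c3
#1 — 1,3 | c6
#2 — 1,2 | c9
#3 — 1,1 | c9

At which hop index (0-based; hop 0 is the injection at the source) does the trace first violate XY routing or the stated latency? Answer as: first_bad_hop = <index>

[1] (+1,+0) / 3c ⇒ ok
[2] (+0,-1) / 3c ⇒ ok
[3] (+0,-1) / 0c ⇒ BAD: Δcyc=0≠L

first_bad_hop = 3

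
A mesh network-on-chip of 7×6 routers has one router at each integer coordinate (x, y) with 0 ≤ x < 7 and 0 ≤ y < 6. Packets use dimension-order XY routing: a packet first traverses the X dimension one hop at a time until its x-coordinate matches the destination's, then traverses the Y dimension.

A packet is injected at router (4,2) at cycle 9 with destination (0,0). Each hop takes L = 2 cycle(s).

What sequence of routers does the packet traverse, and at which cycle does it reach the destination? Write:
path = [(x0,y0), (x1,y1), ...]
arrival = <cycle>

[0] x=4 y=2 t=9
[1] x=3 y=2 t=11 →W
[2] x=2 y=2 t=13 →W
[3] x=1 y=2 t=15 →W
[4] x=0 y=2 t=17 →W
[5] x=0 y=1 t=19 →S
[6] x=0 y=0 t=21 →S

path = [(4,2), (3,2), (2,2), (1,2), (0,2), (0,1), (0,0)]
arrival = 21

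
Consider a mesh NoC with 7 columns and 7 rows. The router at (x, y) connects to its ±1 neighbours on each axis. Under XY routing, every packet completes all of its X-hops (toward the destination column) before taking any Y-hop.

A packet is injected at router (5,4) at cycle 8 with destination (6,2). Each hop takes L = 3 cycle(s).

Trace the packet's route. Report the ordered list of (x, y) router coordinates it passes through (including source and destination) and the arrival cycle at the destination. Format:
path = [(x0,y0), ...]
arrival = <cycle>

[0] x=5 y=4 t=8
[1] x=6 y=4 t=11 →E
[2] x=6 y=3 t=14 →S
[3] x=6 y=2 t=17 →S

path = [(5,4), (6,4), (6,3), (6,2)]
arrival = 17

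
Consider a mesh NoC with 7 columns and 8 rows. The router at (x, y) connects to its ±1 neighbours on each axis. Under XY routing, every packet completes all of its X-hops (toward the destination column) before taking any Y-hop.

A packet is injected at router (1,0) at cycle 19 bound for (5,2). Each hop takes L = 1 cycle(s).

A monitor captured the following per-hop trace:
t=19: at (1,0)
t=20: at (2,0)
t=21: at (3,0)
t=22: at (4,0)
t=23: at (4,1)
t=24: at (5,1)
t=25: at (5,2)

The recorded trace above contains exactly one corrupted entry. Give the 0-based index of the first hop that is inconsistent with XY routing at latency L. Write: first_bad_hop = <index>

first_bad_hop = 4

hop 1: step (+1,+0), +1 cyc — ok
hop 2: step (+1,+0), +1 cyc — ok
hop 3: step (+1,+0), +1 cyc — ok
hop 4: step (+0,+1), +1 cyc — BAD: Y-move but x=4≠5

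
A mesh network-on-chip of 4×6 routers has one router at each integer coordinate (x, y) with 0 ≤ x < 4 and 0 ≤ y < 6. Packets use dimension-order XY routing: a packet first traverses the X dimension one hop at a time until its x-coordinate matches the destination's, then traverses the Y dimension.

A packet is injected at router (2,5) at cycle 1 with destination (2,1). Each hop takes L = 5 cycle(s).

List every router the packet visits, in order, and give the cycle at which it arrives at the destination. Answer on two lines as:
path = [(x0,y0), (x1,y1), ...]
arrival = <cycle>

path = [(2,5), (2,4), (2,3), (2,2), (2,1)]
arrival = 21

[0] x=2 y=5 t=1
[1] x=2 y=4 t=6 →S
[2] x=2 y=3 t=11 →S
[3] x=2 y=2 t=16 →S
[4] x=2 y=1 t=21 →S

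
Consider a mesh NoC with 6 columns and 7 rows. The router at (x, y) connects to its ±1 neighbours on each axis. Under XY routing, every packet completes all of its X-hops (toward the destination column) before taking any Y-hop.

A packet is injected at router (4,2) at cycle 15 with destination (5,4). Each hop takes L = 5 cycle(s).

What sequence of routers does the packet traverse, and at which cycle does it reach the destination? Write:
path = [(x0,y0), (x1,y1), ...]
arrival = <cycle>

src (4,2)  cyc=15
E→(5,2)  cyc=20
N→(5,3)  cyc=25
N→(5,4)  cyc=30

path = [(4,2), (5,2), (5,3), (5,4)]
arrival = 30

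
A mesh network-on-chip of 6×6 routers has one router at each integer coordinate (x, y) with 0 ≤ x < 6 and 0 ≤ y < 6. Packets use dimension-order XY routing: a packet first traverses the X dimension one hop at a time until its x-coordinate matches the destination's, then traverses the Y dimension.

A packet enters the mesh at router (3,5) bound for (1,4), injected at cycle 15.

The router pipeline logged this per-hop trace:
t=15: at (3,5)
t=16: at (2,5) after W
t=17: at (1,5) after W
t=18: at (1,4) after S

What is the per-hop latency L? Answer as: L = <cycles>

Between hops 0 and 1 the cycle counter advances 16 − 15 = 1.
That increment is L by definition: L = 1.

L = 1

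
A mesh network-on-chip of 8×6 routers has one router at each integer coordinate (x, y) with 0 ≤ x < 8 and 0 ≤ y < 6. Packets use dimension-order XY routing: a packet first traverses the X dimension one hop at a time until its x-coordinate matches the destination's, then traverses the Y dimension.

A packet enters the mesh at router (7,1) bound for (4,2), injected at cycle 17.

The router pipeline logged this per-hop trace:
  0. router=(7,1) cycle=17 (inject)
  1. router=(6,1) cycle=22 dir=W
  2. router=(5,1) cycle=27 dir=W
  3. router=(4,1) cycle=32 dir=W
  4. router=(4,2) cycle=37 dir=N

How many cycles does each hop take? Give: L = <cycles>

Between hops 0 and 1 the cycle counter advances 22 − 17 = 5.
Per-hop latency L = Δcyc = 5.

L = 5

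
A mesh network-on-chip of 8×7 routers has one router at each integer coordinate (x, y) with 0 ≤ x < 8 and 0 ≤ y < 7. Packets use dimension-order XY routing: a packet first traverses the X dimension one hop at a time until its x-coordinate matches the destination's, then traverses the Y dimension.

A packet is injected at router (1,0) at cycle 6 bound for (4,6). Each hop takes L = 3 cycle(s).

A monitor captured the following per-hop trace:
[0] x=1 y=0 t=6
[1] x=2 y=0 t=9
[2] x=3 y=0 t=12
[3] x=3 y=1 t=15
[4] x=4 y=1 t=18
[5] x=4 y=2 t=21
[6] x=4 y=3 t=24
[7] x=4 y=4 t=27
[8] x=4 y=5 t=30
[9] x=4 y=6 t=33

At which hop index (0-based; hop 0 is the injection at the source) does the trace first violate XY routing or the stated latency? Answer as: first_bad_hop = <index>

first_bad_hop = 3

[1] (+1,+0) / 3c ⇒ ok
[2] (+1,+0) / 3c ⇒ ok
[3] (+0,+1) / 3c ⇒ BAD: Y-move but x=3≠4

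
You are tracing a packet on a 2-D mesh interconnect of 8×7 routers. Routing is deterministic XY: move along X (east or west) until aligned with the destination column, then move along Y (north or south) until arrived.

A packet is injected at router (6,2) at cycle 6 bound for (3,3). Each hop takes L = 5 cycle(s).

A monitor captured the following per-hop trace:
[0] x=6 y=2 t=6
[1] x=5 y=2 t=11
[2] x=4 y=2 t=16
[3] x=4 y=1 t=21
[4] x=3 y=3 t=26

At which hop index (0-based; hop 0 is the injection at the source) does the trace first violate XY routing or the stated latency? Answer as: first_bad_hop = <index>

first_bad_hop = 3

[1] (-1,+0) / 5c ⇒ ok
[2] (-1,+0) / 5c ⇒ ok
[3] (+0,-1) / 5c ⇒ BAD: Y-move but x=4≠3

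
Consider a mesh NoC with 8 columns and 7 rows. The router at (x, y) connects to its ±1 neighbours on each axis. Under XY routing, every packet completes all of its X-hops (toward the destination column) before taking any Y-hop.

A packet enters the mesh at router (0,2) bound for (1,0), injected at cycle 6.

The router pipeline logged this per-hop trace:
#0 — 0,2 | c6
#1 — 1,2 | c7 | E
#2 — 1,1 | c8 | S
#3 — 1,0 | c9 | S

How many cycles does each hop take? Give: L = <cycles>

L = 1

From hop 0 (6) to hop 1 (7): +1 cycles.
That increment is L by definition: L = 1.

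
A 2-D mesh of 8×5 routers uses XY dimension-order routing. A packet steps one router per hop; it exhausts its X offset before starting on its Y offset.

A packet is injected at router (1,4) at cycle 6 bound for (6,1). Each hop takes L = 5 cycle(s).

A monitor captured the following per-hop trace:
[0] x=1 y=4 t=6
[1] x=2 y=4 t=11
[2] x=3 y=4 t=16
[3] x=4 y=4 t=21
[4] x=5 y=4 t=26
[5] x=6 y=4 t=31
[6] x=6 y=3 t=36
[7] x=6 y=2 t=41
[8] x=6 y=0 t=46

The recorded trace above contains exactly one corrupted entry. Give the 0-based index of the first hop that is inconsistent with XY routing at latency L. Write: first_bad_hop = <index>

first_bad_hop = 8

check 1→ d=(1,0) cyc+5: ok
check 2→ d=(1,0) cyc+5: ok
check 3→ d=(1,0) cyc+5: ok
check 4→ d=(1,0) cyc+5: ok
check 5→ d=(1,0) cyc+5: ok
check 6→ d=(0,-1) cyc+5: ok
check 7→ d=(0,-1) cyc+5: ok
check 8→ d=(0,-2) cyc+5: BAD: non-unit step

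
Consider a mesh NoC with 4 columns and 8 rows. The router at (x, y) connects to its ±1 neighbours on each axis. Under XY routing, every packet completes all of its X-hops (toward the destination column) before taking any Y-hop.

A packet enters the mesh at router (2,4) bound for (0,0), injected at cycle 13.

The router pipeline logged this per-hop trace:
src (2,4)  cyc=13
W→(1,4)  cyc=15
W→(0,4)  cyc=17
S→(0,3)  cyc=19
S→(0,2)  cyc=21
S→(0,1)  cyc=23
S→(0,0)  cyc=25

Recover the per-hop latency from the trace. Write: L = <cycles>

L = 2

Between hops 0 and 1 the cycle counter advances 15 − 13 = 2.
One hop costs L cycles, so L = 2.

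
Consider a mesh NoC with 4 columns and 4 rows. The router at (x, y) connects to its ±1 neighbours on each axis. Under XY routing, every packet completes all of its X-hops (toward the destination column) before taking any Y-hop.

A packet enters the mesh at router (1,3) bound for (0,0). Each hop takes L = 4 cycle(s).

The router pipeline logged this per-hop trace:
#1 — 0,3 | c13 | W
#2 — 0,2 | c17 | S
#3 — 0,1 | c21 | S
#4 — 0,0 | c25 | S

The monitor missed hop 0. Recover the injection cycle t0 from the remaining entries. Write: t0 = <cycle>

t0 = 9

cyc[1] = 13 and cyc[k] = t0 + k·L for every k.
t0 = cyc[1] − L = 13 − 4 = 9.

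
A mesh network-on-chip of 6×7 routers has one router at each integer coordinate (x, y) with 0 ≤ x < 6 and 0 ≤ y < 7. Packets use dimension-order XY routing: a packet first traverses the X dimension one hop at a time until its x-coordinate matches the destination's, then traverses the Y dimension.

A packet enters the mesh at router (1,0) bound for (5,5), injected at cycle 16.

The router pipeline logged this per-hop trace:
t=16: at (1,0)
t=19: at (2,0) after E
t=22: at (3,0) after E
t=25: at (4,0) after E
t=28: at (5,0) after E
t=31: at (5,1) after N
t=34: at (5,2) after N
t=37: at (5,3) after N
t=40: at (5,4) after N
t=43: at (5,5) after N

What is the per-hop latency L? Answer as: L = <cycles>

cyc[1] − cyc[0] = 19 − 16 = 3.
Each hop adds L, hence L = 3.

L = 3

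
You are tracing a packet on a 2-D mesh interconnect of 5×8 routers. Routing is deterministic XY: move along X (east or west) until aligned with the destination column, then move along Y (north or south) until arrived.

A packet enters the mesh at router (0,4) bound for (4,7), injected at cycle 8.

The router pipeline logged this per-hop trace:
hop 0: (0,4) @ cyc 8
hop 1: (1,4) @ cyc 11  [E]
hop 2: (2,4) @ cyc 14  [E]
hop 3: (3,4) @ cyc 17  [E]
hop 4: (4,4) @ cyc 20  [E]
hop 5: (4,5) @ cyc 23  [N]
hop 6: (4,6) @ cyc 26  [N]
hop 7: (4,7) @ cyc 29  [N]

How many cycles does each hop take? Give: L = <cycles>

L = 3

Between hops 0 and 1 the cycle counter advances 11 − 8 = 3.
One hop costs L cycles, so L = 3.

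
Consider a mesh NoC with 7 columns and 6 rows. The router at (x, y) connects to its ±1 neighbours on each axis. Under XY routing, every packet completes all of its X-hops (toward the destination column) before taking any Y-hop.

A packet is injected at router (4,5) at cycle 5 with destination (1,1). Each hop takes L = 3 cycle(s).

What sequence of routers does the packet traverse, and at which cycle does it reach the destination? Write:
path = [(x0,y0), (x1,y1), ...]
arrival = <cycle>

[0] x=4 y=5 t=5
[1] x=3 y=5 t=8 →W
[2] x=2 y=5 t=11 →W
[3] x=1 y=5 t=14 →W
[4] x=1 y=4 t=17 →S
[5] x=1 y=3 t=20 →S
[6] x=1 y=2 t=23 →S
[7] x=1 y=1 t=26 →S

path = [(4,5), (3,5), (2,5), (1,5), (1,4), (1,3), (1,2), (1,1)]
arrival = 26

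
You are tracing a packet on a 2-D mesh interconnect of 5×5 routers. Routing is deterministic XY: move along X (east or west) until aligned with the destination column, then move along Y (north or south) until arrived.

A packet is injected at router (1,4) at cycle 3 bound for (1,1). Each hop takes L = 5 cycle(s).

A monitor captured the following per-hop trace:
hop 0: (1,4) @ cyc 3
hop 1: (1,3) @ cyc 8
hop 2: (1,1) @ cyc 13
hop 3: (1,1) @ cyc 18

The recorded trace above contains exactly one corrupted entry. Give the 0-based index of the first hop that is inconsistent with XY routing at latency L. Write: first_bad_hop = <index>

first_bad_hop = 2

[1] (+0,-1) / 5c ⇒ ok
[2] (+0,-2) / 5c ⇒ BAD: non-unit step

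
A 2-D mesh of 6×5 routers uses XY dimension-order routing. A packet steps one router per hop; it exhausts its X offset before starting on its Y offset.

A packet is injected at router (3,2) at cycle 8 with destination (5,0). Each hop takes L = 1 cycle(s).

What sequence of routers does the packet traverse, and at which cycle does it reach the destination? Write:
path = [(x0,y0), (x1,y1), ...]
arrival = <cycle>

t=8: at (3,2)
t=9: at (4,2) after E
t=10: at (5,2) after E
t=11: at (5,1) after S
t=12: at (5,0) after S

path = [(3,2), (4,2), (5,2), (5,1), (5,0)]
arrival = 12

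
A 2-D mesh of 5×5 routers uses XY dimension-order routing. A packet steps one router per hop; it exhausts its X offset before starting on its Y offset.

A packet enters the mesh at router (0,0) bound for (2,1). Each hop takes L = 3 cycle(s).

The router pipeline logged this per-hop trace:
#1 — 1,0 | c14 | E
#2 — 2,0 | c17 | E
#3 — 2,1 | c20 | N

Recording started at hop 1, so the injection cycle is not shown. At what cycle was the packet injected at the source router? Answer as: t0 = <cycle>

cyc[1] = 14 and cyc[k] = t0 + k·L for every k.
So t0 = 14 − 1·3 = 11.

t0 = 11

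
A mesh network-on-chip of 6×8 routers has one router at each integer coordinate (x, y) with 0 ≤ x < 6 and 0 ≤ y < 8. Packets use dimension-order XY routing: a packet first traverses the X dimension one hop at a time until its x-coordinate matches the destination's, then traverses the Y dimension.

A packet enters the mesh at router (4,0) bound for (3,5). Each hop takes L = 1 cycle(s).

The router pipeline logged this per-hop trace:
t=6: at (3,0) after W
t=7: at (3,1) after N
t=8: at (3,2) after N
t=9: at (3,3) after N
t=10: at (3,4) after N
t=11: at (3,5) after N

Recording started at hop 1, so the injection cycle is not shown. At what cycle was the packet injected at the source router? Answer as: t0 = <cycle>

cyc[1] = 6 and cyc[k] = t0 + k·L for every k.
So t0 = 6 − 1·1 = 5.

t0 = 5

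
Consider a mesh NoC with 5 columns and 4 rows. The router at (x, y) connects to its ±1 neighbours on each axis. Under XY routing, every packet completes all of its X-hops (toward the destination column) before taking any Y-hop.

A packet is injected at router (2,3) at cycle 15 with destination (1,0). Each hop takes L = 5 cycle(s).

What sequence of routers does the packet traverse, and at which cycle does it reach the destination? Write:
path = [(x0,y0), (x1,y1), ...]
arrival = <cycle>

path = [(2,3), (1,3), (1,2), (1,1), (1,0)]
arrival = 35

[0] x=2 y=3 t=15
[1] x=1 y=3 t=20 →W
[2] x=1 y=2 t=25 →S
[3] x=1 y=1 t=30 →S
[4] x=1 y=0 t=35 →S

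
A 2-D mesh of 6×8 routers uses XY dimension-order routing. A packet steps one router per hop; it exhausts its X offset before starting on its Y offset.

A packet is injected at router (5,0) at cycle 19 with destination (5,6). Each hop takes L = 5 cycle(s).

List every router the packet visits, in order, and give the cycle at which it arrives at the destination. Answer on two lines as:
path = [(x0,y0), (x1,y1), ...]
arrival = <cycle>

  0. router=(5,0) cycle=19 (inject)
  1. router=(5,1) cycle=24 dir=N
  2. router=(5,2) cycle=29 dir=N
  3. router=(5,3) cycle=34 dir=N
  4. router=(5,4) cycle=39 dir=N
  5. router=(5,5) cycle=44 dir=N
  6. router=(5,6) cycle=49 dir=N

path = [(5,0), (5,1), (5,2), (5,3), (5,4), (5,5), (5,6)]
arrival = 49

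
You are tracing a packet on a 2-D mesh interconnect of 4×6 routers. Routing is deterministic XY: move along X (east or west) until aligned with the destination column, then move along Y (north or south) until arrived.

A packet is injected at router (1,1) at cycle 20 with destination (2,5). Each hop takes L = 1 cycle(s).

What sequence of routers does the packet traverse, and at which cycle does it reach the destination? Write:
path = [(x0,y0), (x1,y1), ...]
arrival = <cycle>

  0. router=(1,1) cycle=20 (inject)
  1. router=(2,1) cycle=21 dir=E
  2. router=(2,2) cycle=22 dir=N
  3. router=(2,3) cycle=23 dir=N
  4. router=(2,4) cycle=24 dir=N
  5. router=(2,5) cycle=25 dir=N

path = [(1,1), (2,1), (2,2), (2,3), (2,4), (2,5)]
arrival = 25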